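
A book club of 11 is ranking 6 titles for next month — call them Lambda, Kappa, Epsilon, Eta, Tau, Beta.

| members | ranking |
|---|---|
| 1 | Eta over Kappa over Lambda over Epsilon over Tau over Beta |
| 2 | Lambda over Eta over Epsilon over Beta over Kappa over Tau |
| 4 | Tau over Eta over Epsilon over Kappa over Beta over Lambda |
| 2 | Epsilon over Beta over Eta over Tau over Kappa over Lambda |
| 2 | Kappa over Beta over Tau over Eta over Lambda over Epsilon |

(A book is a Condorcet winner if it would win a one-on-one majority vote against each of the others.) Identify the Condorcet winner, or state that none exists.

none

Pairwise majorities:
Lambda vs Kappa: 2 to 9, Kappa.
Lambda vs Epsilon: 5 to 6, Epsilon.
Lambda vs Eta: 2 to 9, Eta.
Lambda vs Tau: 3 to 8, Tau.
Lambda–Beta: Beta 8–3.
Kappa vs Epsilon: 3 to 8, Epsilon.
Kappa vs Eta: Eta, 9–2.
Kappa vs Tau: Tau, 6–5.
Kappa vs Beta: 1+4+2 = 7 for Kappa, 4 for Beta — Kappa by 7–4.
Epsilon–Eta: Eta 9–2.
Epsilon vs Tau: 1+2+2 = 5 for Epsilon, 6 for Tau — Tau by 6–5.
Epsilon vs Beta: Epsilon wins 9–2.
Eta vs Tau: 5 to 6, Tau.
Eta vs Beta: 1+2+4 = 7 for Eta, 4 for Beta — Eta by 7–4.
Tau vs Beta: Tau is ranked higher on 1+4 = 5 ballots, Beta on 6. Beta wins 6–5.
No book is unbeaten: Lambda loses to Kappa; Kappa loses to Epsilon; Epsilon loses to Eta; Eta loses to Tau; Tau loses to Beta; Beta loses to Kappa. In particular Kappa beats Beta beats Tau beats Kappa is a majority cycle — no Condorcet winner exists.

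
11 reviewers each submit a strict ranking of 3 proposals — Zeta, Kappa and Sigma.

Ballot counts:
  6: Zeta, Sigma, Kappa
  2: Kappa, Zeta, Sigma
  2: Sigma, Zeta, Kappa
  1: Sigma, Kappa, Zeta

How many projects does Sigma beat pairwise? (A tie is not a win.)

1

Sigma against each rival (11 reviewers):
Sigma vs Zeta: 2+1 = 3 for Sigma, 8 for Zeta — Zeta by 8–3.
Sigma vs Kappa: Sigma wins 9–2.
Sigma beats Kappa; loses to Zeta — 1 pairwise win.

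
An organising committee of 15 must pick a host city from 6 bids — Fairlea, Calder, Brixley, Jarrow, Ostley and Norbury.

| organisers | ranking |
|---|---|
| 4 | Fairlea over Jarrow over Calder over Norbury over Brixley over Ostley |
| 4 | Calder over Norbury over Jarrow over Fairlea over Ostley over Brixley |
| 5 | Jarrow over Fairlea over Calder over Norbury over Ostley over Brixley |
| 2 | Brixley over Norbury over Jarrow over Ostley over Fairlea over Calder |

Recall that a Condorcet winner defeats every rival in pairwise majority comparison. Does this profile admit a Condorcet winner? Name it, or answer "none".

Head-to-head results (15 organisers):
Fairlea vs Calder: Fairlea wins 11–4.
Fairlea vs Brixley: Fairlea is ranked higher on 4+4+5 = 13 ballots, Brixley on 2. Fairlea wins 13–2.
Fairlea vs Jarrow: Jarrow, 11–4.
Fairlea vs Ostley: 13 to 2, Fairlea.
Fairlea vs Norbury: Fairlea, 9–6.
Calder vs Brixley: Calder, 13–2.
Calder vs Jarrow: Jarrow, 11–4.
Calder vs Ostley: Calder, 13–2.
Calder vs Norbury: 13 to 2, Calder.
Brixley vs Jarrow: Jarrow wins 13–2.
Brixley–Ostley: Ostley 9–6.
Brixley vs Norbury: Norbury, 13–2.
Jarrow–Ostley: Jarrow 15–0.
Jarrow vs Norbury: 9 to 6, Jarrow.
Ostley vs Norbury: Norbury wins 15–0.
Jarrow beats each of Fairlea, Calder, Brixley, Ostley, Norbury — Jarrow is the Condorcet winner.

Jarrow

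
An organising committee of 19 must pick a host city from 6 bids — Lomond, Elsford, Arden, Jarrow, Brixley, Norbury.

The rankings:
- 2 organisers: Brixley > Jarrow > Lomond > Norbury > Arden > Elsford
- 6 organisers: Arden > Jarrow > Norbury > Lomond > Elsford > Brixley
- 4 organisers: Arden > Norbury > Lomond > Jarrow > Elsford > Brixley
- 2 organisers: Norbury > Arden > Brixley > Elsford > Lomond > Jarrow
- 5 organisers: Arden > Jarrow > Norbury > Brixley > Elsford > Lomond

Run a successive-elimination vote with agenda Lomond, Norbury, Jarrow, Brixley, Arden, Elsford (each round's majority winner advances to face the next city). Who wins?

Round 1: Lomond vs Norbury — 2–17, Norbury advances.
Round 2: Norbury vs Jarrow — 6–13, Jarrow advances.
Round 3: Jarrow vs Brixley — 15–4, Jarrow advances.
Round 4: Jarrow vs Arden — 2–17, Arden advances.
Round 5: Arden vs Elsford — 19–0, Arden advances.
The agenda winner is Arden.

Arden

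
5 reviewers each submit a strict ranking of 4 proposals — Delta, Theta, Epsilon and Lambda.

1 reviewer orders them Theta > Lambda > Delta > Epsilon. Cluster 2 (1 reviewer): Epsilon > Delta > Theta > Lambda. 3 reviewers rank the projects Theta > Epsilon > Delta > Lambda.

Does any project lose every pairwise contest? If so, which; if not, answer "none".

Pairwise majorities:
Delta vs Theta: 1 for Delta, 4 for Theta — Theta by 4–1.
Delta vs Epsilon: Delta is ranked higher on 1 ballot, Epsilon on 4. Epsilon wins 4–1.
Delta–Lambda: Delta 4–1.
Theta vs Epsilon: 1+3 = 4 for Theta, 1 for Epsilon — Theta by 4–1.
Theta vs Lambda: Theta is ranked higher on 1+1+3 = 5 ballots, Lambda on 0. Theta wins 5–0.
Epsilon vs Lambda: Epsilon is ranked higher on 1+3 = 4 ballots, Lambda on 1. Epsilon wins 4–1.
Lambda is beaten in every head-to-head and is the Condorcet loser.

Lambda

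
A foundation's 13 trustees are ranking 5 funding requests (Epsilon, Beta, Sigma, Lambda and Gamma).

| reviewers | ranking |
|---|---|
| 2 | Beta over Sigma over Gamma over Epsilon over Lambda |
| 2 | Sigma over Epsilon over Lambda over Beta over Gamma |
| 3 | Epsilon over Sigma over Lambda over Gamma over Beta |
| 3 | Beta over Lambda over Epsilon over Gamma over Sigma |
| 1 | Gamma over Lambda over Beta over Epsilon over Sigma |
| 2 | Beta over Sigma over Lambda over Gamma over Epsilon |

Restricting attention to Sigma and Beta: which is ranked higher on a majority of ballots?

Ballots ranking Sigma above Beta: 2 + 3 = 5.
Ballots ranking Beta above Sigma: 13 − 5 = 8.
Beta wins the head-to-head 8–5.

Beta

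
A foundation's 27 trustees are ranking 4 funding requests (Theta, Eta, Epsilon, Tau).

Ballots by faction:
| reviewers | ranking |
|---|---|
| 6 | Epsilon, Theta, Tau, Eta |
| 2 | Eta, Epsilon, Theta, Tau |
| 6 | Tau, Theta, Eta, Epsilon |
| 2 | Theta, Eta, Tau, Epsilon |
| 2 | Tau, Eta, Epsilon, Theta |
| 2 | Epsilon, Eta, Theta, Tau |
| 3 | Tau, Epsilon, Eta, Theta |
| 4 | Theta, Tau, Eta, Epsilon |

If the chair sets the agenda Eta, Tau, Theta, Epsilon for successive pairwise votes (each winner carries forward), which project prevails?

Epsilon

Round 1: Eta vs Tau — 6–21, Tau advances.
Round 2: Tau vs Theta — 11–16, Theta advances.
Round 3: Theta vs Epsilon — 12–15, Epsilon advances.
The agenda winner is Epsilon.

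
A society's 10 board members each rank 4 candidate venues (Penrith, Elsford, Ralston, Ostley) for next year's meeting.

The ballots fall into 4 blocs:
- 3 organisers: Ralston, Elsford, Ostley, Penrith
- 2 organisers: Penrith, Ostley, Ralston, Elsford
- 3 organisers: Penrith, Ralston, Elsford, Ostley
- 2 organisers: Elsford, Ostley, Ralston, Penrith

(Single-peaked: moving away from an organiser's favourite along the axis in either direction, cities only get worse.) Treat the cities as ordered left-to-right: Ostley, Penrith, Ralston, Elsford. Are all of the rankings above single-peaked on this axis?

Axis positions: Ostley=1, Penrith=2, Ralston=3, Elsford=4.
Bloc 1: ranking walks positions 3-4-1-2; Ostley is ranked above Penrith even though Penrith lies between Ostley and the peak Ralston on the axis — preferences dip and rise again. Not single-peaked.
Bloc 2 (peak Penrith at position 2): ranking walks positions 2-1-3-4, expanding outward from the peak — single-peaked.
Bloc 3 (peak Penrith at position 2): ranking walks positions 2-3-4-1, expanding outward from the peak — single-peaked.
Bloc 4: ranking walks positions 4-1-3-2; Ostley is ranked above Ralston even though Ralston lies between Ostley and the peak Elsford on the axis — preferences dip and rise again. Not single-peaked.
Bloc 1 violates single-peakedness, so the profile is not single-peaked on this axis.

no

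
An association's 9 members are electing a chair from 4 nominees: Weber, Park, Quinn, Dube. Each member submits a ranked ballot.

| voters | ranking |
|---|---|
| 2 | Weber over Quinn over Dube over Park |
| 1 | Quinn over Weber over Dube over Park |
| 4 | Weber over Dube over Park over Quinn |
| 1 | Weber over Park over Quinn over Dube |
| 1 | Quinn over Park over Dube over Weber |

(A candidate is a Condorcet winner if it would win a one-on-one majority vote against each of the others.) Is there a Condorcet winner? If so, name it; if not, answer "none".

Pairwise majorities:
Weber–Park: Weber 8–1.
Weber–Quinn: Weber 7–2.
Weber–Dube: Weber 8–1.
Park vs Quinn: Park wins 5–4.
Park vs Dube: Dube wins 7–2.
Quinn–Dube: Quinn 5–4.
Weber beats each of Park, Quinn, Dube — Weber is the Condorcet winner.

Weber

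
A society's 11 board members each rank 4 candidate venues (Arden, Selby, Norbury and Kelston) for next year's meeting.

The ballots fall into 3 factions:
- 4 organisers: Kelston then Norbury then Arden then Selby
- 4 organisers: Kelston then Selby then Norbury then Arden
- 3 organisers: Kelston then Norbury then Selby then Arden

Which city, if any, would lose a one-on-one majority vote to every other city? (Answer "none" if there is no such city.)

Arden

Head-to-head results (11 organisers):
Arden–Selby: Selby 7–4.
Arden vs Norbury: 0 to 11, Norbury.
Arden vs Kelston: Kelston, 11–0.
Selby vs Norbury: 4 for Selby, 7 for Norbury — Norbury by 7–4.
Selby vs Kelston: Kelston wins 11–0.
Norbury vs Kelston: Kelston, 11–0.
Arden loses to every other city — it is the Condorcet loser.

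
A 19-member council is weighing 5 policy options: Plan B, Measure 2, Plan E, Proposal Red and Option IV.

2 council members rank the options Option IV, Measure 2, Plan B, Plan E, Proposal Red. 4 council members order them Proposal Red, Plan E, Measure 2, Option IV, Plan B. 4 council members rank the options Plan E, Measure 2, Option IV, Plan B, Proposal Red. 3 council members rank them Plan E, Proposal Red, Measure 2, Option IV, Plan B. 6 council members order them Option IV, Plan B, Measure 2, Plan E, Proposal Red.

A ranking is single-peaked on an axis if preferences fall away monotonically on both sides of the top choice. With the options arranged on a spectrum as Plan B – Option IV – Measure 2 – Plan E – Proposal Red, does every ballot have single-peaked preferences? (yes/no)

yes

Axis positions: Plan B=1, Option IV=2, Measure 2=3, Plan E=4, Proposal Red=5.
Ballot type 1 (peak Option IV at position 2): ranking walks positions 2-3-1-4-5, expanding outward from the peak — single-peaked.
Ballot type 2 (peak Proposal Red at position 5): ranking walks positions 5-4-3-2-1, expanding outward from the peak — single-peaked.
Ballot type 3 (peak Plan E at position 4): ranking walks positions 4-3-2-1-5, expanding outward from the peak — single-peaked.
Ballot type 4 (peak Plan E at position 4): ranking walks positions 4-5-3-2-1, expanding outward from the peak — single-peaked.
Ballot type 5 (peak Option IV at position 2): ranking walks positions 2-1-3-4-5, expanding outward from the peak — single-peaked.
Every ranking is single-peaked on this axis.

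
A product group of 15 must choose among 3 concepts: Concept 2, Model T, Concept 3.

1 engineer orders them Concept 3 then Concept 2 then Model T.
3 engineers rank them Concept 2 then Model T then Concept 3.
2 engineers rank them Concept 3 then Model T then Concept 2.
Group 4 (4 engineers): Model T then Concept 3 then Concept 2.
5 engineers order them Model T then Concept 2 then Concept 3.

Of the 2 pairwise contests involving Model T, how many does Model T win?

2

Model T against each rival (15 engineers):
Model T vs Concept 2: Model T is ranked higher on 2+4+5 = 11 ballots, Concept 2 on 4. Model T wins 11–4.
Model T vs Concept 3: Model T wins 12–3.
Model T beats Concept 2, Concept 3 — 2 pairwise wins.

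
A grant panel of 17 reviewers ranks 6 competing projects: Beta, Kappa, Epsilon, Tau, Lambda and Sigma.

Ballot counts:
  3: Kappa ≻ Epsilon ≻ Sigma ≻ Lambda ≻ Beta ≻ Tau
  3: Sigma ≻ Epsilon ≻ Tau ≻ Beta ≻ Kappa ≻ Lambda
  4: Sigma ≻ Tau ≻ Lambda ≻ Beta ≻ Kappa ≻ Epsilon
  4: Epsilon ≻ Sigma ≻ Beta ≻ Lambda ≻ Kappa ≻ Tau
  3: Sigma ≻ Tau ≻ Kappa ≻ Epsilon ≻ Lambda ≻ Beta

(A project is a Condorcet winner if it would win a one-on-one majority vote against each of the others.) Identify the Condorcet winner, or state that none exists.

Head-to-head results (17 reviewers):
Beta–Kappa: Beta 11–6.
Beta vs Epsilon: Epsilon, 13–4.
Beta vs Tau: Tau, 10–7.
Beta vs Lambda: Lambda wins 10–7.
Beta vs Sigma: Sigma, 17–0.
Kappa vs Epsilon: Kappa, 10–7.
Kappa vs Tau: Tau, 10–7.
Kappa vs Lambda: Kappa wins 9–8.
Kappa vs Sigma: Sigma, 14–3.
Epsilon vs Tau: Epsilon wins 10–7.
Epsilon–Lambda: Epsilon 13–4.
Epsilon–Sigma: Sigma 10–7.
Tau vs Lambda: Tau, 10–7.
Tau vs Sigma: Sigma, 17–0.
Lambda vs Sigma: Sigma, 17–0.
Sigma beats each of Beta, Kappa, Epsilon, Tau, Lambda — Sigma is the Condorcet winner.

Sigma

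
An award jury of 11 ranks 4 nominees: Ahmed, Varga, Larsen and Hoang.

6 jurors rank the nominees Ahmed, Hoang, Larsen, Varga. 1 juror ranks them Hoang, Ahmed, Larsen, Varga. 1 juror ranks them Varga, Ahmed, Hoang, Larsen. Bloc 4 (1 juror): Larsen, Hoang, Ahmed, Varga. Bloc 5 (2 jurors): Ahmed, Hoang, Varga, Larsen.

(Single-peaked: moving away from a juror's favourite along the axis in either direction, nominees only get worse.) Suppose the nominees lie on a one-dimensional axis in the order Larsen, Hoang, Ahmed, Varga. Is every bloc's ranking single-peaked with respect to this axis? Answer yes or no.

yes

Axis positions: Larsen=1, Hoang=2, Ahmed=3, Varga=4.
Bloc 1 (peak Ahmed at position 3): ranking walks positions 3-2-1-4, expanding outward from the peak — single-peaked.
Bloc 2 (peak Hoang at position 2): ranking walks positions 2-3-1-4, expanding outward from the peak — single-peaked.
Bloc 3 (peak Varga at position 4): ranking walks positions 4-3-2-1, expanding outward from the peak — single-peaked.
Bloc 4 (peak Larsen at position 1): ranking walks positions 1-2-3-4, expanding outward from the peak — single-peaked.
Bloc 5 (peak Ahmed at position 3): ranking walks positions 3-2-4-1, expanding outward from the peak — single-peaked.
Every ranking is single-peaked on this axis.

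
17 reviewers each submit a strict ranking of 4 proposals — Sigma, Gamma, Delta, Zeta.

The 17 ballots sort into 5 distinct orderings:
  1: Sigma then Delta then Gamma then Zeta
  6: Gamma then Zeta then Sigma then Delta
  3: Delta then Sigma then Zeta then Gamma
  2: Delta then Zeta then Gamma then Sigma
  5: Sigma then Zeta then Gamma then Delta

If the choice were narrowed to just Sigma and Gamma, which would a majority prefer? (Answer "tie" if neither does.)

Sigma

Ballots ranking Sigma above Gamma: 1 + 3 + 5 = 9.
Ballots ranking Gamma above Sigma: 17 − 9 = 8.
Sigma wins the head-to-head 9–8.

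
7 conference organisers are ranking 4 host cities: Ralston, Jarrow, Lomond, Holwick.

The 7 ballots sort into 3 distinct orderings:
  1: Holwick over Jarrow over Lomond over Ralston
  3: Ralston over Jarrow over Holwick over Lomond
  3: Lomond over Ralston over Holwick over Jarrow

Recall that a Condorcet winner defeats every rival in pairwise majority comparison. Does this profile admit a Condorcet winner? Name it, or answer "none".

none

Pairwise majorities:
Ralston vs Jarrow: Ralston wins 6–1.
Ralston vs Lomond: Lomond, 4–3.
Ralston–Holwick: Ralston 6–1.
Jarrow vs Lomond: Jarrow, 4–3.
Jarrow–Holwick: Holwick 4–3.
Lomond–Holwick: Holwick 4–3.
No city is unbeaten: Ralston loses to Lomond; Jarrow loses to Ralston; Lomond loses to Jarrow; Holwick loses to Ralston. In particular Ralston → Jarrow → Lomond → Ralston is a majority cycle — no Condorcet winner exists.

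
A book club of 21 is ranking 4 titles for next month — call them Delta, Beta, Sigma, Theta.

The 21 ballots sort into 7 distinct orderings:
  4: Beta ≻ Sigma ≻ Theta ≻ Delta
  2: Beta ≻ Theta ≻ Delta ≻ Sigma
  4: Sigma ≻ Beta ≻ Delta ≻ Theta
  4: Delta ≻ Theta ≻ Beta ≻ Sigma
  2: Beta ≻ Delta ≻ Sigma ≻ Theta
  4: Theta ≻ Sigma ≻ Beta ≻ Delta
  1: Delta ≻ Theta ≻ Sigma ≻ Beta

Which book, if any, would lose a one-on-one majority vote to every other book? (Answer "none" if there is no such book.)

Head-to-head results (21 members):
Delta vs Beta: Delta preferred on 4+1 = 5 ballots; Beta wins 16–5.
Delta vs Sigma: 9 to 12, Sigma.
Delta vs Theta: Delta is ranked higher on 4+4+2+1 = 11 ballots, Theta on 10. Delta wins 11–10.
Beta vs Sigma: Beta, 12–9.
Beta vs Theta: Beta, 12–9.
Sigma vs Theta: Sigma preferred on 4+4+2 = 10 ballots; Theta wins 11–10.
No book is winless: Delta beats Theta; Beta beats Delta; Sigma beats Delta; Theta beats Sigma. There is no Condorcet loser.

none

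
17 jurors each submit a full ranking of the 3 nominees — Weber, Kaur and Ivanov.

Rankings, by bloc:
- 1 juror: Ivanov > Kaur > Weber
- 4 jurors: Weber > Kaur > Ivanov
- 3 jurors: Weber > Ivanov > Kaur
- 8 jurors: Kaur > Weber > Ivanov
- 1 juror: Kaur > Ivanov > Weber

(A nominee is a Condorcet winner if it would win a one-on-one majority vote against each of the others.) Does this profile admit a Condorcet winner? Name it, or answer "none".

Kaur

Check each pair by majority over 17 ballots:
Weber vs Kaur: 7 to 10, Kaur.
Weber–Ivanov: Weber 15–2.
Kaur vs Ivanov: Kaur preferred on 4+8+1 = 13 ballots; Kaur wins 13–4.
Kaur defeats every rival head-to-head and is the Condorcet winner.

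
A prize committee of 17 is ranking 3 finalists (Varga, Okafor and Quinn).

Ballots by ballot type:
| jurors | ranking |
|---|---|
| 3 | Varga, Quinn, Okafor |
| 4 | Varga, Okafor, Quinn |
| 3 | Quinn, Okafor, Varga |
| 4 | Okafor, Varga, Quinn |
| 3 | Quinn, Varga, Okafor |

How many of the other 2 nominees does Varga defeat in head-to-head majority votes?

Varga against each rival (17 jurors):
Varga vs Okafor: Varga, 10–7.
Varga vs Quinn: 11 to 6, Varga.
Varga beats Okafor, Quinn — 2 pairwise wins.

2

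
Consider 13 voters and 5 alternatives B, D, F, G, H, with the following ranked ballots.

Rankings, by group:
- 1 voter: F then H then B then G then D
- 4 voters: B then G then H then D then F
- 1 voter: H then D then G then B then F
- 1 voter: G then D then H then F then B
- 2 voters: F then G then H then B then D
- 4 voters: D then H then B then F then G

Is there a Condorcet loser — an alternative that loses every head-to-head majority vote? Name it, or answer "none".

Pairwise majorities:
B vs D: 1+4+2 = 7 for B, 6 for D — B by 7–6.
B vs F: 4+1+4 = 9 for B, 4 for F — B by 9–4.
B vs G: B preferred on 1+4+4 = 9 ballots; B wins 9–4.
B–H: H 9–4.
D vs F: D is ranked higher on 4+1+1+4 = 10 ballots, F on 3. D wins 10–3.
D vs G: D is ranked higher on 1+4 = 5 ballots, G on 8. G wins 8–5.
D–H: H 8–5.
F vs G: F wins 7–6.
F vs H: F is ranked higher on 1+2 = 3 ballots, H on 10. H wins 10–3.
G vs H: 4+1+2 = 7 for G, 6 for H — G by 7–6.
No alternative is winless: B beats D; D beats F; F beats G; G beats D; H beats B. There is no Condorcet loser.

none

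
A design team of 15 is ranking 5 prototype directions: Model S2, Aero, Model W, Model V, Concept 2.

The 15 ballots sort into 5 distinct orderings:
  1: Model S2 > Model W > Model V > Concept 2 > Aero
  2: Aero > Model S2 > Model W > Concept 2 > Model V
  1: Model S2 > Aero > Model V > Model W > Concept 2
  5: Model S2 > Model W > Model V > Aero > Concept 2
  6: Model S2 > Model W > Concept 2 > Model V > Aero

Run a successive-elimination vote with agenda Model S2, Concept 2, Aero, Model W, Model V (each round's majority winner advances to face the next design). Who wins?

Round 1: Model S2 vs Concept 2 — 15–0, Model S2 advances.
Round 2: Model S2 vs Aero — 13–2, Model S2 advances.
Round 3: Model S2 vs Model W — 15–0, Model S2 advances.
Round 4: Model S2 vs Model V — 15–0, Model S2 advances.
Model S2 survives the agenda.

Model S2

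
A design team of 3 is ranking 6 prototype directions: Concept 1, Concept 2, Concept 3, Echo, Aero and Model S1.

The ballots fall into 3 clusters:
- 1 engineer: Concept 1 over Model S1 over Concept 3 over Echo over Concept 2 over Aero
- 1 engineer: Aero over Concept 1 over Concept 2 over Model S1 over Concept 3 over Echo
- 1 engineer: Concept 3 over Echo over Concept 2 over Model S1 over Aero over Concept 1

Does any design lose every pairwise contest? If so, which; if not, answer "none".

none

Pairwise majorities:
Concept 1 vs Concept 2: Concept 1 is ranked higher on 1+1 = 2 ballots, Concept 2 on 1. Concept 1 wins 2–1.
Concept 1 vs Concept 3: 1+1 = 2 for Concept 1, 1 for Concept 3 — Concept 1 by 2–1.
Concept 1 vs Echo: 1+1 = 2 for Concept 1, 1 for Echo — Concept 1 by 2–1.
Concept 1–Aero: Aero 2–1.
Concept 1–Model S1: Concept 1 2–1.
Concept 2 vs Concept 3: Concept 3 wins 2–1.
Concept 2–Echo: Echo 2–1.
Concept 2 vs Aero: Concept 2, 2–1.
Concept 2–Model S1: Concept 2 2–1.
Concept 3 vs Echo: 1+1+1 = 3 for Concept 3, 0 for Echo — Concept 3 by 3–0.
Concept 3 vs Aero: Concept 3, 2–1.
Concept 3 vs Model S1: Model S1, 2–1.
Echo vs Aero: Echo wins 2–1.
Echo vs Model S1: 1 to 2, Model S1.
Aero vs Model S1: 1 to 2, Model S1.
Each design has at least one pairwise win (Concept 1 beats Concept 2; Concept 2 beats Aero; Concept 3 beats Concept 2; Echo beats Concept 2; Aero beats Concept 1; Model S1 beats Concept 3) — no Condorcet loser.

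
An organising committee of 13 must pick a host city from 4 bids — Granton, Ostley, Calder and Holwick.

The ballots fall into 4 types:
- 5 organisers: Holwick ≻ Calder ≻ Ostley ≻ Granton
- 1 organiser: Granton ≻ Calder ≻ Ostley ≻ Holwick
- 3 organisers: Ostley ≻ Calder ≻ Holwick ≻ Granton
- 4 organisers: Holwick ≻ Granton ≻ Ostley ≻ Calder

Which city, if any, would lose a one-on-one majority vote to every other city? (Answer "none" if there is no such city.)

Head-to-head results (13 organisers):
Granton vs Ostley: Ostley, 8–5.
Granton–Calder: Calder 8–5.
Granton–Holwick: Holwick 12–1.
Ostley vs Calder: 3+4 = 7 for Ostley, 6 for Calder — Ostley by 7–6.
Ostley vs Holwick: Ostley is ranked higher on 1+3 = 4 ballots, Holwick on 9. Holwick wins 9–4.
Calder–Holwick: Holwick 9–4.
Granton is beaten in every head-to-head and is the Condorcet loser.

Granton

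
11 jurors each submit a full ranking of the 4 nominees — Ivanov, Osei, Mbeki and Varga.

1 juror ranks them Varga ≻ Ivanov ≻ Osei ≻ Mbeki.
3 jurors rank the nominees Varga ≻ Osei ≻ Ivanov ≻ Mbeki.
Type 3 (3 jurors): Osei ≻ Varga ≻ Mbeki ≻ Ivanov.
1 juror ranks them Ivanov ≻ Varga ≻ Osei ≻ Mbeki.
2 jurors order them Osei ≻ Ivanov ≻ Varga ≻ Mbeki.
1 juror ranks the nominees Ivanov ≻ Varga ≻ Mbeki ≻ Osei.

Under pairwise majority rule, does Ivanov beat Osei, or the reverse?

Osei

Ballots ranking Ivanov above Osei: 1 + 1 + 1 = 3.
Ballots ranking Osei above Ivanov: 11 − 3 = 8.
Osei wins the head-to-head 8–3.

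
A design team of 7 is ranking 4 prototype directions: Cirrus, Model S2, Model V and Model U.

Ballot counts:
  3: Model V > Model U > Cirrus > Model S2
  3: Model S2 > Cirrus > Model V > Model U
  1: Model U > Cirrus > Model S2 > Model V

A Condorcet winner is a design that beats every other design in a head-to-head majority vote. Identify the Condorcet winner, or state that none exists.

none

Check each pair by majority over 7 ballots:
Cirrus vs Model S2: Cirrus, 4–3.
Cirrus vs Model V: Cirrus, 4–3.
Cirrus–Model U: Model U 4–3.
Model S2 vs Model V: Model S2 wins 4–3.
Model S2–Model U: Model U 4–3.
Model V–Model U: Model V 6–1.
Each design drops at least one matchup (Cirrus loses to Model U; Model S2 loses to Cirrus; Model V loses to Cirrus; Model U loses to Model V); the cycle Cirrus beats Model V beats Model U beats Cirrus rules out a Condorcet winner.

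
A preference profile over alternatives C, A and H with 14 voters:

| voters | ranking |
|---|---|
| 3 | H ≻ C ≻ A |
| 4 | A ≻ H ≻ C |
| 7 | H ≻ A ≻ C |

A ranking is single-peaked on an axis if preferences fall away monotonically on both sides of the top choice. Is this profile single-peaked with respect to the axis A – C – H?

no

Axis positions: A=1, C=2, H=3.
Group 1 (peak H at position 3): ranking walks positions 3-2-1, expanding outward from the peak — single-peaked.
Group 2: ranking walks positions 1-3-2; H is ranked above C even though C lies between H and the peak A on the axis — preferences dip and rise again. Not single-peaked.
Group 3: ranking walks positions 3-1-2; A is ranked above C even though C lies between A and the peak H on the axis — preferences dip and rise again. Not single-peaked.
Group 2 violates single-peakedness, so the profile is not single-peaked on this axis.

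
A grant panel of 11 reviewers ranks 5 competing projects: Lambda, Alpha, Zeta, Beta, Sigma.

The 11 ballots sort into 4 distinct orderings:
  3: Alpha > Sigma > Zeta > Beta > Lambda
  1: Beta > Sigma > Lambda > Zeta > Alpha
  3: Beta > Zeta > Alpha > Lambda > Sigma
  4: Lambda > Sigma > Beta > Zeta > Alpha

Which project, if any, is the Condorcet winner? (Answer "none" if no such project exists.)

none

Check each pair by majority over 11 ballots:
Lambda vs Alpha: 1+4 = 5 for Lambda, 6 for Alpha — Alpha by 6–5.
Lambda–Zeta: Zeta 6–5.
Lambda vs Beta: 4 to 7, Beta.
Lambda vs Sigma: 3+4 = 7 for Lambda, 4 for Sigma — Lambda by 7–4.
Alpha vs Zeta: Zeta, 8–3.
Alpha vs Beta: 3 to 8, Beta.
Alpha–Sigma: Alpha 6–5.
Zeta vs Beta: 3 to 8, Beta.
Zeta vs Sigma: 3 to 8, Sigma.
Beta vs Sigma: Sigma wins 7–4.
Every project loses at least once (Lambda loses to Alpha; Alpha loses to Zeta; Zeta loses to Beta; Beta loses to Sigma; Sigma loses to Lambda). The majority relation contains the cycle Lambda → Sigma → Zeta → Lambda, so there is no Condorcet winner.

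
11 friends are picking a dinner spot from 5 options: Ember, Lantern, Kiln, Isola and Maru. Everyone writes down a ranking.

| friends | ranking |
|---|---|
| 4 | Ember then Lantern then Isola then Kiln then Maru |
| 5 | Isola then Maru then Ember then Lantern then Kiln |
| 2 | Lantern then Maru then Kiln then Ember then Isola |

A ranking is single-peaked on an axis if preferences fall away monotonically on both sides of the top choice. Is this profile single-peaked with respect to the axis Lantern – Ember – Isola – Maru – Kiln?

Axis positions: Lantern=1, Ember=2, Isola=3, Maru=4, Kiln=5.
Cluster 1: ranking walks positions 2-1-3-5-4; Kiln is ranked above Maru even though Maru lies between Kiln and the peak Ember on the axis — preferences dip and rise again. Not single-peaked.
Cluster 2 (peak Isola at position 3): ranking walks positions 3-4-2-1-5, expanding outward from the peak — single-peaked.
Cluster 3: ranking walks positions 1-4-5-2-3; Maru is ranked above Ember even though Ember lies between Maru and the peak Lantern on the axis — preferences dip and rise again. Not single-peaked.
Cluster 1 violates single-peakedness, so the profile is not single-peaked on this axis.

no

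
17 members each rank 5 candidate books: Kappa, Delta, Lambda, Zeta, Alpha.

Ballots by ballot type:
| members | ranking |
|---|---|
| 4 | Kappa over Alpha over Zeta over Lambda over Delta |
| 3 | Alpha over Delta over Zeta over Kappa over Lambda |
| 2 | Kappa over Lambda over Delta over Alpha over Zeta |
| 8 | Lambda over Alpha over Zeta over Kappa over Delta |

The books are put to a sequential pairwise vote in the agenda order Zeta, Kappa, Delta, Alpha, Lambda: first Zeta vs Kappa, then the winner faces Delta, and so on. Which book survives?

Round 1: Zeta vs Kappa — 11–6, Zeta advances.
Round 2: Zeta vs Delta — 12–5, Zeta advances.
Round 3: Zeta vs Alpha — 0–17, Alpha advances.
Round 4: Alpha vs Lambda — 7–10, Lambda advances.
The agenda winner is Lambda.

Lambda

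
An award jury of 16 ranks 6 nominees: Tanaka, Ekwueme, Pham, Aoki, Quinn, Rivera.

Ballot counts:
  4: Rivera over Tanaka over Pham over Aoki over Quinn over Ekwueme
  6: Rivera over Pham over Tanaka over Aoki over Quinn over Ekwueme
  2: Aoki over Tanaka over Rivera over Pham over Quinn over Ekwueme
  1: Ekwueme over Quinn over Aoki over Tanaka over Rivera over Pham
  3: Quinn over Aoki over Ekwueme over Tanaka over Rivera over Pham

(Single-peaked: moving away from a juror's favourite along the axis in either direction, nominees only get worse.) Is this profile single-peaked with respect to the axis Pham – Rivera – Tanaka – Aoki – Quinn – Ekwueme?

Axis positions: Pham=1, Rivera=2, Tanaka=3, Aoki=4, Quinn=5, Ekwueme=6.
Type 1 (peak Rivera at position 2): ranking walks positions 2-3-1-4-5-6, expanding outward from the peak — single-peaked.
Type 2 (peak Rivera at position 2): ranking walks positions 2-1-3-4-5-6, expanding outward from the peak — single-peaked.
Type 3 (peak Aoki at position 4): ranking walks positions 4-3-2-1-5-6, expanding outward from the peak — single-peaked.
Type 4 (peak Ekwueme at position 6): ranking walks positions 6-5-4-3-2-1, expanding outward from the peak — single-peaked.
Type 5 (peak Quinn at position 5): ranking walks positions 5-4-6-3-2-1, expanding outward from the peak — single-peaked.
Every ranking is single-peaked on this axis.

yes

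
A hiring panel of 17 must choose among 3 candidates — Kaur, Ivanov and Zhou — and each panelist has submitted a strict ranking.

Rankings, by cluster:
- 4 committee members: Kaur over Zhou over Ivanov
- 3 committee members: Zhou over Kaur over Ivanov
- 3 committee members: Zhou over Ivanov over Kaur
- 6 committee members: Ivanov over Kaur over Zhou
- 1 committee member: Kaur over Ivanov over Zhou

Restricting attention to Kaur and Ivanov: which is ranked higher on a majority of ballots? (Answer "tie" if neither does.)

Ballots ranking Kaur above Ivanov: 4 + 3 + 1 = 8.
Ballots ranking Ivanov above Kaur: 17 − 8 = 9.
Ivanov wins the head-to-head 9–8.

Ivanov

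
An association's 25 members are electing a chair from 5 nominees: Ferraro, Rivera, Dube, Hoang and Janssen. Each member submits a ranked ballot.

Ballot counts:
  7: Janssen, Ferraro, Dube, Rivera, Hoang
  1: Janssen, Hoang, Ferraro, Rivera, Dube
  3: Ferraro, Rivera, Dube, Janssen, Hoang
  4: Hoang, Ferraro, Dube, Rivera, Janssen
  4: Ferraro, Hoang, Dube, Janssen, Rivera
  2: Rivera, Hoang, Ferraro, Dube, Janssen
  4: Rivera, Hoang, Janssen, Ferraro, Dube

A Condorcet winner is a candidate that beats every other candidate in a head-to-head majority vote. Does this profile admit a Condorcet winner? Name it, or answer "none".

Pairwise majorities:
Ferraro vs Rivera: Ferraro, 19–6.
Ferraro vs Dube: Ferraro wins 25–0.
Ferraro–Hoang: Ferraro 14–11.
Ferraro vs Janssen: Ferraro, 13–12.
Rivera vs Dube: Dube, 15–10.
Rivera vs Hoang: Rivera wins 16–9.
Rivera vs Janssen: Rivera wins 13–12.
Dube vs Hoang: Hoang, 15–10.
Dube vs Janssen: Dube, 13–12.
Hoang vs Janssen: Hoang wins 14–11.
Ferraro defeats every rival head-to-head and is the Condorcet winner.

Ferraro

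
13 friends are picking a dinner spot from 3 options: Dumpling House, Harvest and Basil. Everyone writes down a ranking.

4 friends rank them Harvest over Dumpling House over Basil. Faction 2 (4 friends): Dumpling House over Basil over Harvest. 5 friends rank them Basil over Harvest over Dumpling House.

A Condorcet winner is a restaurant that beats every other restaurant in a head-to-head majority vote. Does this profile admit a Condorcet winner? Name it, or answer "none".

none

Pairwise majorities:
Dumpling House vs Harvest: 4 to 9, Harvest.
Dumpling House vs Basil: Dumpling House is ranked higher on 4+4 = 8 ballots, Basil on 5. Dumpling House wins 8–5.
Harvest vs Basil: Harvest is ranked higher on 4 ballots, Basil on 9. Basil wins 9–4.
Each restaurant drops at least one matchup (Dumpling House loses to Harvest; Harvest loses to Basil; Basil loses to Dumpling House); the cycle Dumpling House beats Basil beats Harvest beats Dumpling House rules out a Condorcet winner.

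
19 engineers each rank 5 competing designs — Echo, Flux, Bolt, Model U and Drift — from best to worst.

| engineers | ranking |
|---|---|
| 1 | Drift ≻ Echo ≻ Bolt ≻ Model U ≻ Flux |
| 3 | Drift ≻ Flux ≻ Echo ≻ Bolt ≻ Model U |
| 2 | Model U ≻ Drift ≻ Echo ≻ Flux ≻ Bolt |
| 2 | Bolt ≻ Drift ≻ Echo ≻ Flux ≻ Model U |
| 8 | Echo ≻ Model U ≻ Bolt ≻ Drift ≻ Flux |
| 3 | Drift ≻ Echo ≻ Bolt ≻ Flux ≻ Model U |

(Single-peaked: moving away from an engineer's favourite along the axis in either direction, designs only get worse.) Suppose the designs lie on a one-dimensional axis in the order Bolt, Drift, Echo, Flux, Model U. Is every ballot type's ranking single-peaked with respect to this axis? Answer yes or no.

Axis positions: Bolt=1, Drift=2, Echo=3, Flux=4, Model U=5.
Ballot type 1: ranking walks positions 2-3-1-5-4; Model U is ranked above Flux even though Flux lies between Model U and the peak Drift on the axis — preferences dip and rise again. Not single-peaked.
Ballot type 2: ranking walks positions 2-4-3-1-5; Flux is ranked above Echo even though Echo lies between Flux and the peak Drift on the axis — preferences dip and rise again. Not single-peaked.
Ballot type 3: ranking walks positions 5-2-3-4-1; Drift is ranked above Flux even though Flux lies between Drift and the peak Model U on the axis — preferences dip and rise again. Not single-peaked.
Ballot type 4 (peak Bolt at position 1): ranking walks positions 1-2-3-4-5, expanding outward from the peak — single-peaked.
Ballot type 5: ranking walks positions 3-5-1-2-4; Model U is ranked above Flux even though Flux lies between Model U and the peak Echo on the axis — preferences dip and rise again. Not single-peaked.
Ballot type 6 (peak Drift at position 2): ranking walks positions 2-3-1-4-5, expanding outward from the peak — single-peaked.
Ballot type 1 violates single-peakedness, so the profile is not single-peaked on this axis.

no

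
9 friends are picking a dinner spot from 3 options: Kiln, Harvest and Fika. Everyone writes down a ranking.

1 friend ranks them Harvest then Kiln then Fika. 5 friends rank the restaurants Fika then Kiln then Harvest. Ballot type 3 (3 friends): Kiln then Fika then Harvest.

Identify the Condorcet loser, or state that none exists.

Pairwise majorities:
Kiln–Harvest: Kiln 8–1.
Kiln vs Fika: Kiln is ranked higher on 1+3 = 4 ballots, Fika on 5. Fika wins 5–4.
Harvest vs Fika: 1 for Harvest, 8 for Fika — Fika by 8–1.
Only Harvest has no wins; Harvest is the Condorcet loser.

Harvest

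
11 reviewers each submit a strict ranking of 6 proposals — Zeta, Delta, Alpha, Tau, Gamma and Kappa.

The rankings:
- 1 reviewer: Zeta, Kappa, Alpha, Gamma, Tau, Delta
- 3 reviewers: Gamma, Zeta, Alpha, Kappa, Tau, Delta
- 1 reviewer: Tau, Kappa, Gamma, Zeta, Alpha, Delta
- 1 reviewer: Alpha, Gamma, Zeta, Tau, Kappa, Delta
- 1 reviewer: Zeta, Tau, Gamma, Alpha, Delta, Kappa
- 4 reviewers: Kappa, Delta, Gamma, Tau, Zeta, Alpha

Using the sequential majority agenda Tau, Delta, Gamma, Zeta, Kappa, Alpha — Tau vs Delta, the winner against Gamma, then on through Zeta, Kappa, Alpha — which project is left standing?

Round 1: Tau vs Delta — 7–4, Tau advances.
Round 2: Tau vs Gamma — 2–9, Gamma advances.
Round 3: Gamma vs Zeta — 9–2, Gamma advances.
Round 4: Gamma vs Kappa — 5–6, Kappa advances.
Round 5: Kappa vs Alpha — 6–5, Kappa advances.
The agenda winner is Kappa.

Kappa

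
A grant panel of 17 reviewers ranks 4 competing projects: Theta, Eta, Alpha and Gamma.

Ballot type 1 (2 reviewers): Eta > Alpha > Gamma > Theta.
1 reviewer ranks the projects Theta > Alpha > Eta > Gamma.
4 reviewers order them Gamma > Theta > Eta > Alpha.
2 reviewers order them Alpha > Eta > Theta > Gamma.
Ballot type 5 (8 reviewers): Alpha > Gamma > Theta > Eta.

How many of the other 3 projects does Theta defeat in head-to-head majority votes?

1

Theta against each rival (17 reviewers):
Theta vs Eta: Theta preferred on 1+4+8 = 13 ballots; Theta wins 13–4.
Theta vs Alpha: 1+4 = 5 for Theta, 12 for Alpha — Alpha by 12–5.
Theta vs Gamma: Theta is ranked higher on 1+2 = 3 ballots, Gamma on 14. Gamma wins 14–3.
Theta beats Eta; loses to Alpha, Gamma — 1 pairwise win.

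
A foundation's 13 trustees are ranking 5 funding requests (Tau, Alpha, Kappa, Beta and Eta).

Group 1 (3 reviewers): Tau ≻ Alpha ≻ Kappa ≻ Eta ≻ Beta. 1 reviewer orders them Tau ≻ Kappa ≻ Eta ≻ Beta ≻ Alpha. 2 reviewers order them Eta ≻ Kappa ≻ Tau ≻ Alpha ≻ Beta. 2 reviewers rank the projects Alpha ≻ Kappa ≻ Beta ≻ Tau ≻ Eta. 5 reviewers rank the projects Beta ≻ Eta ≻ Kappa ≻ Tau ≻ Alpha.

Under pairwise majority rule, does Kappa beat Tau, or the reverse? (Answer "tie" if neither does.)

Ballots ranking Kappa above Tau: 2 + 2 + 5 = 9.
Ballots ranking Tau above Kappa: 13 − 9 = 4.
Kappa wins the head-to-head 9–4.

Kappa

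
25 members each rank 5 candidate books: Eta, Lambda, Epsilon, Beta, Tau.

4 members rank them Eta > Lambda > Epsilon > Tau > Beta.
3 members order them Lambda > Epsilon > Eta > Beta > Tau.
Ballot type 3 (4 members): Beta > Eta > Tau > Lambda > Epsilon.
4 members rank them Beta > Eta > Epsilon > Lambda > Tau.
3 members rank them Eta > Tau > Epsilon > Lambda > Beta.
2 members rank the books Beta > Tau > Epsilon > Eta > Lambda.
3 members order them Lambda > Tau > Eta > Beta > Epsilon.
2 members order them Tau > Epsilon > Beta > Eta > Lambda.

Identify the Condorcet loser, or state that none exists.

Head-to-head results (25 members):
Eta vs Lambda: 4+4+4+3+2+2 = 19 for Eta, 6 for Lambda — Eta by 19–6.
Eta vs Epsilon: 4+4+4+3+3 = 18 for Eta, 7 for Epsilon — Eta by 18–7.
Eta–Beta: Eta 13–12.
Eta vs Tau: Eta is ranked higher on 4+3+4+4+3 = 18 ballots, Tau on 7. Eta wins 18–7.
Lambda vs Epsilon: Lambda wins 14–11.
Lambda vs Beta: Lambda preferred on 4+3+3+3 = 13 ballots; Lambda wins 13–12.
Lambda–Tau: Lambda 14–11.
Epsilon vs Beta: 4+3+3+2 = 12 for Epsilon, 13 for Beta — Beta by 13–12.
Epsilon vs Tau: Tau, 14–11.
Beta vs Tau: Beta wins 13–12.
Epsilon loses to every other book — it is the Condorcet loser.

Epsilon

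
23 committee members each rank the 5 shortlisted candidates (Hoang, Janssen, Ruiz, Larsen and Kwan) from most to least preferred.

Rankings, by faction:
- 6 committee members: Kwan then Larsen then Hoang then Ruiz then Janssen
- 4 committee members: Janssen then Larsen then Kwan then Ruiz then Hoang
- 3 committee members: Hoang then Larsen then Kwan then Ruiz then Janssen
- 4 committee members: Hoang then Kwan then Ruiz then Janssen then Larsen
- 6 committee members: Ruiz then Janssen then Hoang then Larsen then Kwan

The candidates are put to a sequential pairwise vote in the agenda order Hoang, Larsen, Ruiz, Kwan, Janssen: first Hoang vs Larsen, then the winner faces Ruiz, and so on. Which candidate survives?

Hoang

Round 1: Hoang vs Larsen — 13–10, Hoang advances.
Round 2: Hoang vs Ruiz — 13–10, Hoang advances.
Round 3: Hoang vs Kwan — 13–10, Hoang advances.
Round 4: Hoang vs Janssen — 13–10, Hoang advances.
Hoang survives the agenda.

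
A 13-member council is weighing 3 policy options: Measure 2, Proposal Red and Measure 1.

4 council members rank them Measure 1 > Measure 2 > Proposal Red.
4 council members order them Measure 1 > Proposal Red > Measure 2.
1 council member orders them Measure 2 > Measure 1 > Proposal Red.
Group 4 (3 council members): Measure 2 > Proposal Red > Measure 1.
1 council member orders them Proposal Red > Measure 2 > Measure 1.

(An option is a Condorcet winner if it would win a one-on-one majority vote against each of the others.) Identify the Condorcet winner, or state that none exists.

Measure 1

Check each pair by majority over 13 ballots:
Measure 2 vs Proposal Red: Measure 2, 8–5.
Measure 2 vs Measure 1: 1+3+1 = 5 for Measure 2, 8 for Measure 1 — Measure 1 by 8–5.
Proposal Red vs Measure 1: 3+1 = 4 for Proposal Red, 9 for Measure 1 — Measure 1 by 9–4.
Measure 1 beats each of Measure 2, Proposal Red — Measure 1 is the Condorcet winner.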